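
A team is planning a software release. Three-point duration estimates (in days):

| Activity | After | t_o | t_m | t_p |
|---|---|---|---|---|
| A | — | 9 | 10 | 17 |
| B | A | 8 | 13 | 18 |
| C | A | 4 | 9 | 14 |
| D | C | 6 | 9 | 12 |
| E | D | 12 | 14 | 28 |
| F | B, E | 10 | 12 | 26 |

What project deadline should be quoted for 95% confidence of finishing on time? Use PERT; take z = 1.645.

te_A = (9 + 4·10 + 17)/6 = 66/6 = 11; σ²_A = ((17−9)/6)² = 1.778
te_B = (8 + 4·13 + 18)/6 = 78/6 = 13; σ²_B = ((18−8)/6)² = 2.778
te_C = (4 + 4·9 + 14)/6 = 54/6 = 9; σ²_C = ((14−4)/6)² = 2.778
te_D = (6 + 4·9 + 12)/6 = 54/6 = 9; σ²_D = ((12−6)/6)² = 1.000
te_E = (12 + 4·14 + 28)/6 = 96/6 = 16; σ²_E = ((28−12)/6)² = 7.111
te_F = (10 + 4·12 + 26)/6 = 84/6 = 14; σ²_F = ((26−10)/6)² = 7.111

Forward pass:
ES_A = 0; EF_A = 11
ES_B = 11; EF_B = 11+13 = 24
ES_C = 11; EF_C = 11+9 = 20
ES_D = 20; EF_D = 20+9 = 29
ES_E = 29; EF_E = 29+16 = 45
ES_F = max(EF_B=24, EF_E=45) = 45; EF_F = 45+14 = 59
Expected project duration μ = 59 days. Critical path: A → C → D → E → F.

Variance along critical path = 1.778 + 2.778 + 1.000 + 7.111 + 7.111 = 19.778; σ = 4.447 days.
D = μ + z·σ = 59 + 1.645·4.447 = 66.3 days

66.3 days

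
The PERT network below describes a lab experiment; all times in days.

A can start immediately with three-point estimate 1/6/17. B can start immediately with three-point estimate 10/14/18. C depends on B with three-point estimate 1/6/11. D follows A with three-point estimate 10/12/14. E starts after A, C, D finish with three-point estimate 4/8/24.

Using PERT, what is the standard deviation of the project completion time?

te_A = (1 + 4·6 + 17)/6 = 42/6 = 7; σ²_A = ((17−1)/6)² = 7.111
te_B = (10 + 4·14 + 18)/6 = 84/6 = 14; σ²_B = ((18−10)/6)² = 1.778
te_C = (1 + 4·6 + 11)/6 = 36/6 = 6; σ²_C = ((11−1)/6)² = 2.778
te_D = (10 + 4·12 + 14)/6 = 72/6 = 12; σ²_D = ((14−10)/6)² = 0.444
te_E = (4 + 4·8 + 24)/6 = 60/6 = 10; σ²_E = ((24−4)/6)² = 11.111

Forward pass:
ES_A = 0; EF_A = 7
ES_B = 0; EF_B = 14
ES_C = 14; EF_C = 14+6 = 20
ES_D = 7; EF_D = 7+12 = 19
ES_E = max(EF_A=7, EF_C=20, EF_D=19) = 20; EF_E = 20+10 = 30
Expected project duration μ = 30 days. Critical path: B → C → E.

Variance along critical path = 1.778 + 2.778 + 11.111 = 15.667
σ = √15.667 = 3.958 days

3.96 days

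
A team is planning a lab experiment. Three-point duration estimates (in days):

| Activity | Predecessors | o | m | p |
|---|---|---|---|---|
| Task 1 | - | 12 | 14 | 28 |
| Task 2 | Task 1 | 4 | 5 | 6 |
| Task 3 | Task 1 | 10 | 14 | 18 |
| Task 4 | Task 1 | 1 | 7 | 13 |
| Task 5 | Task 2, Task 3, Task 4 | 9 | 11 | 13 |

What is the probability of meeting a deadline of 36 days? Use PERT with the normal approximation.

0.051

te_Task 1 = (12 + 4·14 + 28)/6 = 96/6 = 16; σ²_Task 1 = ((28−12)/6)² = 7.111
te_Task 2 = (4 + 4·5 + 6)/6 = 30/6 = 5; σ²_Task 2 = ((6−4)/6)² = 0.111
te_Task 3 = (10 + 4·14 + 18)/6 = 84/6 = 14; σ²_Task 3 = ((18−10)/6)² = 1.778
te_Task 4 = (1 + 4·7 + 13)/6 = 42/6 = 7; σ²_Task 4 = ((13−1)/6)² = 4.000
te_Task 5 = (9 + 4·11 + 13)/6 = 66/6 = 11; σ²_Task 5 = ((13−9)/6)² = 0.444

Forward pass:
ES_Task 1 = 0; EF_Task 1 = 16
ES_Task 2 = 16; EF_Task 2 = 16+5 = 21
ES_Task 3 = 16; EF_Task 3 = 16+14 = 30
ES_Task 4 = 16; EF_Task 4 = 16+7 = 23
ES_Task 5 = max(EF_Task 2=21, EF_Task 3=30, EF_Task 4=23) = 30; EF_Task 5 = 30+11 = 41
Expected project duration μ = 41 days. Critical path: Task 1 → Task 3 → Task 5.

Variance along critical path = 7.111 + 1.778 + 0.444 = 9.333; σ = √9.333 = 3.055 days.
Z = (36 − 41) / 3.055 = -1.637
P(T ≤ 36) = Φ(-1.637) ≈ 0.051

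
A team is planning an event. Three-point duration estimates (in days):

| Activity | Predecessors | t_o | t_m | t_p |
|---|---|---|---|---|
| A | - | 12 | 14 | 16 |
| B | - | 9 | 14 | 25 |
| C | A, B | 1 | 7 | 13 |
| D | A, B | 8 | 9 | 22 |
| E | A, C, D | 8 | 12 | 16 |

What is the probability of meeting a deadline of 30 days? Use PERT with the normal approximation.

0.017

te_A = (12 + 4·14 + 16)/6 = 84/6 = 14; σ²_A = ((16−12)/6)² = 0.444
te_B = (9 + 4·14 + 25)/6 = 90/6 = 15; σ²_B = ((25−9)/6)² = 7.111
te_C = (1 + 4·7 + 13)/6 = 42/6 = 7; σ²_C = ((13−1)/6)² = 4.000
te_D = (8 + 4·9 + 22)/6 = 66/6 = 11; σ²_D = ((22−8)/6)² = 5.444
te_E = (8 + 4·12 + 16)/6 = 72/6 = 12; σ²_E = ((16−8)/6)² = 1.778

Forward pass:
ES_A = 0; EF_A = 14
ES_B = 0; EF_B = 15
ES_C = max(EF_A=14, EF_B=15) = 15; EF_C = 15+7 = 22
ES_D = max(EF_A=14, EF_B=15) = 15; EF_D = 15+11 = 26
ES_E = max(EF_A=14, EF_C=22, EF_D=26) = 26; EF_E = 26+12 = 38
Expected project duration μ = 38 days. Critical path: B → D → E.

Variance along critical path = 7.111 + 5.444 + 1.778 = 14.333; σ = √14.333 = 3.786 days.
Z = (30 − 38) / 3.786 = -2.113
P(T ≤ 30) = Φ(-2.113) ≈ 0.017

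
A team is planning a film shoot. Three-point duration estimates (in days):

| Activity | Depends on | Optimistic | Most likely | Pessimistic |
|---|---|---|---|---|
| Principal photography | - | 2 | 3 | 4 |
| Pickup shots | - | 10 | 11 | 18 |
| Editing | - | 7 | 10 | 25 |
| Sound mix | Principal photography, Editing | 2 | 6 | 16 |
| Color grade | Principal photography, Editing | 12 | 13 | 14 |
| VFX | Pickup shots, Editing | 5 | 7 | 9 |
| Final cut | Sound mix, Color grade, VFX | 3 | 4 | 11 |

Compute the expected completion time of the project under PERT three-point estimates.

te_Principal photography = (2 + 4·3 + 4)/6 = 18/6 = 3
te_Pickup shots = (10 + 4·11 + 18)/6 = 72/6 = 12
te_Editing = (7 + 4·10 + 25)/6 = 72/6 = 12
te_Sound mix = (2 + 4·6 + 16)/6 = 42/6 = 7
te_Color grade = (12 + 4·13 + 14)/6 = 78/6 = 13
te_VFX = (5 + 4·7 + 9)/6 = 42/6 = 7
te_Final cut = (3 + 4·4 + 11)/6 = 30/6 = 5

Forward pass:
ES_Principal photography = 0; EF_Principal photography = 3
ES_Pickup shots = 0; EF_Pickup shots = 12
ES_Editing = 0; EF_Editing = 12
ES_Sound mix = max(EF_Principal photography=3, EF_Editing=12) = 12; EF_Sound mix = 12+7 = 19
ES_Color grade = max(EF_Principal photography=3, EF_Editing=12) = 12; EF_Color grade = 12+13 = 25
ES_VFX = max(EF_Pickup shots=12, EF_Editing=12) = 12; EF_VFX = 12+7 = 19
ES_Final cut = max(EF_Sound mix=19, EF_Color grade=25, EF_VFX=19) = 25; EF_Final cut = 25+5 = 30
Expected project duration μ = 30 days. Critical path: Editing → Color grade → Final cut.

30 days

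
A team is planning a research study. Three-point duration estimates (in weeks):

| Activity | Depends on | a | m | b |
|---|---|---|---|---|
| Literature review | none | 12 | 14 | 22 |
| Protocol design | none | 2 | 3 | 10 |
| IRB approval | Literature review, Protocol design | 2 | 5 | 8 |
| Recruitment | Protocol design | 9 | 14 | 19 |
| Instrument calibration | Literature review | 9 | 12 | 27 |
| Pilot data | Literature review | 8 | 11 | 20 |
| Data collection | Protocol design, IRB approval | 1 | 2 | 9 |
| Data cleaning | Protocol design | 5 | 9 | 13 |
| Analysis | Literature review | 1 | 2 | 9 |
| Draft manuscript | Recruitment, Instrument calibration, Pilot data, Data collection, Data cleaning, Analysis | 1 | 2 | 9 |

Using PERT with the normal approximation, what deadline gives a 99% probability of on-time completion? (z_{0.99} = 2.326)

te_Literature review = (12 + 4·14 + 22)/6 = 90/6 = 15; σ²_Literature review = ((22−12)/6)² = 2.778
te_Protocol design = (2 + 4·3 + 10)/6 = 24/6 = 4; σ²_Protocol design = ((10−2)/6)² = 1.778
te_IRB approval = (2 + 4·5 + 8)/6 = 30/6 = 5; σ²_IRB approval = ((8−2)/6)² = 1.000
te_Recruitment = (9 + 4·14 + 19)/6 = 84/6 = 14; σ²_Recruitment = ((19−9)/6)² = 2.778
te_Instrument calibration = (9 + 4·12 + 27)/6 = 84/6 = 14; σ²_Instrument calibration = ((27−9)/6)² = 9.000
te_Pilot data = (8 + 4·11 + 20)/6 = 72/6 = 12; σ²_Pilot data = ((20−8)/6)² = 4.000
te_Data collection = (1 + 4·2 + 9)/6 = 18/6 = 3; σ²_Data collection = ((9−1)/6)² = 1.778
te_Data cleaning = (5 + 4·9 + 13)/6 = 54/6 = 9; σ²_Data cleaning = ((13−5)/6)² = 1.778
te_Analysis = (1 + 4·2 + 9)/6 = 18/6 = 3; σ²_Analysis = ((9−1)/6)² = 1.778
te_Draft manuscript = (1 + 4·2 + 9)/6 = 18/6 = 3; σ²_Draft manuscript = ((9−1)/6)² = 1.778

Forward pass:
ES_Literature review = 0; EF_Literature review = 15
ES_Protocol design = 0; EF_Protocol design = 4
ES_IRB approval = max(EF_Literature review=15, EF_Protocol design=4) = 15; EF_IRB approval = 15+5 = 20
ES_Recruitment = 4; EF_Recruitment = 4+14 = 18
ES_Instrument calibration = 15; EF_Instrument calibration = 15+14 = 29
ES_Pilot data = 15; EF_Pilot data = 15+12 = 27
ES_Data collection = max(EF_Protocol design=4, EF_IRB approval=20) = 20; EF_Data collection = 20+3 = 23
ES_Data cleaning = 4; EF_Data cleaning = 4+9 = 13
ES_Analysis = 15; EF_Analysis = 15+3 = 18
ES_Draft manuscript = max(EF_Recruitment=18, EF_Instrument calibration=29, EF_Pilot data=27, EF_Data collection=23, EF_Data cleaning=13, EF_Analysis=18) = 29; EF_Draft manuscript = 29+3 = 32
Expected project duration μ = 32 weeks. Critical path: Literature review → Instrument calibration → Draft manuscript.

Variance along critical path = 2.778 + 9.000 + 1.778 = 13.556; σ = 3.682 weeks.
D = μ + z·σ = 32 + 2.326·3.682 = 40.6 weeks

40.6 weeks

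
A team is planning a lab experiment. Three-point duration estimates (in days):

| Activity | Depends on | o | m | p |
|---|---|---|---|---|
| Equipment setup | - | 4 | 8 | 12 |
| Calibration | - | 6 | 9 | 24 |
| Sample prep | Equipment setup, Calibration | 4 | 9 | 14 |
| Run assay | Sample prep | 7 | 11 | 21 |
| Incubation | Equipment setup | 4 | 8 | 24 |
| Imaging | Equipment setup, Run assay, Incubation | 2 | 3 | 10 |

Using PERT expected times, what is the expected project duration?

36 days

te_Equipment setup = (4 + 4·8 + 12)/6 = 48/6 = 8
te_Calibration = (6 + 4·9 + 24)/6 = 66/6 = 11
te_Sample prep = (4 + 4·9 + 14)/6 = 54/6 = 9
te_Run assay = (7 + 4·11 + 21)/6 = 72/6 = 12
te_Incubation = (4 + 4·8 + 24)/6 = 60/6 = 10
te_Imaging = (2 + 4·3 + 10)/6 = 24/6 = 4

Forward pass:
ES_Equipment setup = 0; EF_Equipment setup = 8
ES_Calibration = 0; EF_Calibration = 11
ES_Sample prep = max(EF_Equipment setup=8, EF_Calibration=11) = 11; EF_Sample prep = 11+9 = 20
ES_Run assay = 20; EF_Run assay = 20+12 = 32
ES_Incubation = 8; EF_Incubation = 8+10 = 18
ES_Imaging = max(EF_Equipment setup=8, EF_Run assay=32, EF_Incubation=18) = 32; EF_Imaging = 32+4 = 36
Expected project duration μ = 36 days. Critical path: Calibration → Sample prep → Run assay → Imaging.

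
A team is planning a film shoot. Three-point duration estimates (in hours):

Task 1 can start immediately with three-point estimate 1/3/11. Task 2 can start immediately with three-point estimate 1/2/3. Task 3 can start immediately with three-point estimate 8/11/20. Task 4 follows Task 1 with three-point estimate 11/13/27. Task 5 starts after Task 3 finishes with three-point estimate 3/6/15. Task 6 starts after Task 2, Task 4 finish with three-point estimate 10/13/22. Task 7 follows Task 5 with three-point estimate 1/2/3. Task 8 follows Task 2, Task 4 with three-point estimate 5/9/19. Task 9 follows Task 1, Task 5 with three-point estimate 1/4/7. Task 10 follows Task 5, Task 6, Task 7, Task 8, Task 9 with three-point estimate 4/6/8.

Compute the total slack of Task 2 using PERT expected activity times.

te_Task 1 = (1 + 4·3 + 11)/6 = 24/6 = 4
te_Task 2 = (1 + 4·2 + 3)/6 = 12/6 = 2
te_Task 3 = (8 + 4·11 + 20)/6 = 72/6 = 12
te_Task 4 = (11 + 4·13 + 27)/6 = 90/6 = 15
te_Task 5 = (3 + 4·6 + 15)/6 = 42/6 = 7
te_Task 6 = (10 + 4·13 + 22)/6 = 84/6 = 14
te_Task 7 = (1 + 4·2 + 3)/6 = 12/6 = 2
te_Task 8 = (5 + 4·9 + 19)/6 = 60/6 = 10
te_Task 9 = (1 + 4·4 + 7)/6 = 24/6 = 4
te_Task 10 = (4 + 4·6 + 8)/6 = 36/6 = 6

Forward pass:
ES_Task 1 = 0; EF_Task 1 = 4
ES_Task 2 = 0; EF_Task 2 = 2
ES_Task 3 = 0; EF_Task 3 = 12
ES_Task 4 = 4; EF_Task 4 = 4+15 = 19
ES_Task 5 = 12; EF_Task 5 = 12+7 = 19
ES_Task 6 = max(EF_Task 2=2, EF_Task 4=19) = 19; EF_Task 6 = 19+14 = 33
ES_Task 7 = 19; EF_Task 7 = 19+2 = 21
ES_Task 8 = max(EF_Task 2=2, EF_Task 4=19) = 19; EF_Task 8 = 19+10 = 29
ES_Task 9 = max(EF_Task 1=4, EF_Task 5=19) = 19; EF_Task 9 = 19+4 = 23
ES_Task 10 = max(EF_Task 5=19, EF_Task 6=33, EF_Task 7=21, EF_Task 8=29, EF_Task 9=23) = 33; EF_Task 10 = 33+6 = 39
Expected project duration μ = 39 hours. Critical path: Task 1 → Task 4 → Task 6 → Task 10.

Backward pass:
LF_Task 10 = 39; LS_Task 10 = 39−6 = 33
LF_Task 9 = LS_Task 10 = 33; LS_Task 9 = 33−4 = 29
LF_Task 8 = LS_Task 10 = 33; LS_Task 8 = 33−10 = 23
LF_Task 7 = LS_Task 10 = 33; LS_Task 7 = 33−2 = 31
LF_Task 6 = LS_Task 10 = 33; LS_Task 6 = 33−14 = 19
LF_Task 5 = min(LS_Task 7=31, LS_Task 9=29, LS_Task 10=33) = 29; LS_Task 5 = 29−7 = 22
LF_Task 4 = min(LS_Task 6=19, LS_Task 8=23) = 19; LS_Task 4 = 19−15 = 4
LF_Task 3 = LS_Task 5 = 22; LS_Task 3 = 22−12 = 10
LF_Task 2 = min(LS_Task 6=19, LS_Task 8=23) = 19; LS_Task 2 = 19−2 = 17
LF_Task 1 = min(LS_Task 4=4, LS_Task 9=29) = 4; LS_Task 1 = 4−4 = 0
Slack_Task 2 = LS_Task 2 − ES_Task 2 = 17 − 0 = 17

17 hours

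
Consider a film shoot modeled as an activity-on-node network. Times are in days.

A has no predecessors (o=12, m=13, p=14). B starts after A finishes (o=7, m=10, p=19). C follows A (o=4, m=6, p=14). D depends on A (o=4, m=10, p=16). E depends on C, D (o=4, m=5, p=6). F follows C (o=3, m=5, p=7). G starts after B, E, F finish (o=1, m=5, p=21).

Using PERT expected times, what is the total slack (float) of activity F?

te_A = (12 + 4·13 + 14)/6 = 78/6 = 13
te_B = (7 + 4·10 + 19)/6 = 66/6 = 11
te_C = (4 + 4·6 + 14)/6 = 42/6 = 7
te_D = (4 + 4·10 + 16)/6 = 60/6 = 10
te_E = (4 + 4·5 + 6)/6 = 30/6 = 5
te_F = (3 + 4·5 + 7)/6 = 30/6 = 5
te_G = (1 + 4·5 + 21)/6 = 42/6 = 7

Forward pass:
ES_A = 0; EF_A = 13
ES_B = 13; EF_B = 13+11 = 24
ES_C = 13; EF_C = 13+7 = 20
ES_D = 13; EF_D = 13+10 = 23
ES_E = max(EF_C=20, EF_D=23) = 23; EF_E = 23+5 = 28
ES_F = 20; EF_F = 20+5 = 25
ES_G = max(EF_B=24, EF_E=28, EF_F=25) = 28; EF_G = 28+7 = 35
Expected project duration μ = 35 days. Critical path: A → D → E → G.

Backward pass:
LF_G = 35; LS_G = 35−7 = 28
LF_F = LS_G = 28; LS_F = 28−5 = 23
LF_E = LS_G = 28; LS_E = 28−5 = 23
LF_D = LS_E = 23; LS_D = 23−10 = 13
LF_C = min(LS_E=23, LS_F=23) = 23; LS_C = 23−7 = 16
LF_B = LS_G = 28; LS_B = 28−11 = 17
LF_A = min(LS_B=17, LS_C=16, LS_D=13) = 13; LS_A = 13−13 = 0
Slack_F = LS_F − ES_F = 23 − 20 = 3

3 days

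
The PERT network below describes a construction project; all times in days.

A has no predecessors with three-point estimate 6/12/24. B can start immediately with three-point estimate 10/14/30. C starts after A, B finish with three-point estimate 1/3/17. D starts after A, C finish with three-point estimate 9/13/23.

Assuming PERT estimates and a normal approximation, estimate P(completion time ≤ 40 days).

te_A = (6 + 4·12 + 24)/6 = 78/6 = 13; σ²_A = ((24−6)/6)² = 9.000
te_B = (10 + 4·14 + 30)/6 = 96/6 = 16; σ²_B = ((30−10)/6)² = 11.111
te_C = (1 + 4·3 + 17)/6 = 30/6 = 5; σ²_C = ((17−1)/6)² = 7.111
te_D = (9 + 4·13 + 23)/6 = 84/6 = 14; σ²_D = ((23−9)/6)² = 5.444

Forward pass:
ES_A = 0; EF_A = 13
ES_B = 0; EF_B = 16
ES_C = max(EF_A=13, EF_B=16) = 16; EF_C = 16+5 = 21
ES_D = max(EF_A=13, EF_C=21) = 21; EF_D = 21+14 = 35
Expected project duration μ = 35 days. Critical path: B → C → D.

Variance along critical path = 11.111 + 7.111 + 5.444 = 23.667; σ = √23.667 = 4.865 days.
Z = (40 − 35) / 4.865 = 1.028
P(T ≤ 40) = Φ(1.028) ≈ 0.848

0.848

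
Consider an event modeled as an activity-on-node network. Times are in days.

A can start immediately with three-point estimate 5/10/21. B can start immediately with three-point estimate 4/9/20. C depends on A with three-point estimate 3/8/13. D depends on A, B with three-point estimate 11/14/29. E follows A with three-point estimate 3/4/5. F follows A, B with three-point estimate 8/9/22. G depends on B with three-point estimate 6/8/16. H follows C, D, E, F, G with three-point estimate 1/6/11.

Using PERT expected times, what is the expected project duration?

33 days

te_A = (5 + 4·10 + 21)/6 = 66/6 = 11
te_B = (4 + 4·9 + 20)/6 = 60/6 = 10
te_C = (3 + 4·8 + 13)/6 = 48/6 = 8
te_D = (11 + 4·14 + 29)/6 = 96/6 = 16
te_E = (3 + 4·4 + 5)/6 = 24/6 = 4
te_F = (8 + 4·9 + 22)/6 = 66/6 = 11
te_G = (6 + 4·8 + 16)/6 = 54/6 = 9
te_H = (1 + 4·6 + 11)/6 = 36/6 = 6

Forward pass:
ES_A = 0; EF_A = 11
ES_B = 0; EF_B = 10
ES_C = 11; EF_C = 11+8 = 19
ES_D = max(EF_A=11, EF_B=10) = 11; EF_D = 11+16 = 27
ES_E = 11; EF_E = 11+4 = 15
ES_F = max(EF_A=11, EF_B=10) = 11; EF_F = 11+11 = 22
ES_G = 10; EF_G = 10+9 = 19
ES_H = max(EF_C=19, EF_D=27, EF_E=15, EF_F=22, EF_G=19) = 27; EF_H = 27+6 = 33
Expected project duration μ = 33 days. Critical path: A → D → H.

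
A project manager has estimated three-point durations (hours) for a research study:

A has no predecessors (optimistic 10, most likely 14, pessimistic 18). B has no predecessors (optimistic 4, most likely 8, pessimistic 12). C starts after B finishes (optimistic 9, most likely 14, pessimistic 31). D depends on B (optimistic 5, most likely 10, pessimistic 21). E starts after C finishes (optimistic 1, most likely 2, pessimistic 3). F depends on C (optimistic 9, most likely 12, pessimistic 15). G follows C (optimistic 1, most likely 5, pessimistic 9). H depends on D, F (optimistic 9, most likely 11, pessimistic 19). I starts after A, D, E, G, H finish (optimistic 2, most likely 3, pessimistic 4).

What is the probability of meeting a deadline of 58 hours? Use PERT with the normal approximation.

te_A = (10 + 4·14 + 18)/6 = 84/6 = 14; σ²_A = ((18−10)/6)² = 1.778
te_B = (4 + 4·8 + 12)/6 = 48/6 = 8; σ²_B = ((12−4)/6)² = 1.778
te_C = (9 + 4·14 + 31)/6 = 96/6 = 16; σ²_C = ((31−9)/6)² = 13.444
te_D = (5 + 4·10 + 21)/6 = 66/6 = 11; σ²_D = ((21−5)/6)² = 7.111
te_E = (1 + 4·2 + 3)/6 = 12/6 = 2; σ²_E = ((3−1)/6)² = 0.111
te_F = (9 + 4·12 + 15)/6 = 72/6 = 12; σ²_F = ((15−9)/6)² = 1.000
te_G = (1 + 4·5 + 9)/6 = 30/6 = 5; σ²_G = ((9−1)/6)² = 1.778
te_H = (9 + 4·11 + 19)/6 = 72/6 = 12; σ²_H = ((19−9)/6)² = 2.778
te_I = (2 + 4·3 + 4)/6 = 18/6 = 3; σ²_I = ((4−2)/6)² = 0.111

Forward pass:
ES_A = 0; EF_A = 14
ES_B = 0; EF_B = 8
ES_C = 8; EF_C = 8+16 = 24
ES_D = 8; EF_D = 8+11 = 19
ES_E = 24; EF_E = 24+2 = 26
ES_F = 24; EF_F = 24+12 = 36
ES_G = 24; EF_G = 24+5 = 29
ES_H = max(EF_D=19, EF_F=36) = 36; EF_H = 36+12 = 48
ES_I = max(EF_A=14, EF_D=19, EF_E=26, EF_G=29, EF_H=48) = 48; EF_I = 48+3 = 51
Expected project duration μ = 51 hours. Critical path: B → C → F → H → I.

Variance along critical path = 1.778 + 13.444 + 1.000 + 2.778 + 0.111 = 19.111; σ = √19.111 = 4.372 hours.
Z = (58 − 51) / 4.372 = 1.601
P(T ≤ 58) = Φ(1.601) ≈ 0.945

0.945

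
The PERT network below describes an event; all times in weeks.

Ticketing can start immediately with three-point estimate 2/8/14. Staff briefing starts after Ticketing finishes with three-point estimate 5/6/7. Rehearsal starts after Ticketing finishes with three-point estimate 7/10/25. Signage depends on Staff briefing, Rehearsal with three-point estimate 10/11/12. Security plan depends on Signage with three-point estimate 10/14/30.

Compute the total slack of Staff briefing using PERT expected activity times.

6 weeks

te_Ticketing = (2 + 4·8 + 14)/6 = 48/6 = 8
te_Staff briefing = (5 + 4·6 + 7)/6 = 36/6 = 6
te_Rehearsal = (7 + 4·10 + 25)/6 = 72/6 = 12
te_Signage = (10 + 4·11 + 12)/6 = 66/6 = 11
te_Security plan = (10 + 4·14 + 30)/6 = 96/6 = 16

Forward pass:
ES_Ticketing = 0; EF_Ticketing = 8
ES_Staff briefing = 8; EF_Staff briefing = 8+6 = 14
ES_Rehearsal = 8; EF_Rehearsal = 8+12 = 20
ES_Signage = max(EF_Staff briefing=14, EF_Rehearsal=20) = 20; EF_Signage = 20+11 = 31
ES_Security plan = 31; EF_Security plan = 31+16 = 47
Expected project duration μ = 47 weeks. Critical path: Ticketing → Rehearsal → Signage → Security plan.

Backward pass:
LF_Security plan = 47; LS_Security plan = 47−16 = 31
LF_Signage = LS_Security plan = 31; LS_Signage = 31−11 = 20
LF_Rehearsal = LS_Signage = 20; LS_Rehearsal = 20−12 = 8
LF_Staff briefing = LS_Signage = 20; LS_Staff briefing = 20−6 = 14
LF_Ticketing = min(LS_Staff briefing=14, LS_Rehearsal=8) = 8; LS_Ticketing = 8−8 = 0
Slack_Staff briefing = LS_Staff briefing − ES_Staff briefing = 14 − 8 = 6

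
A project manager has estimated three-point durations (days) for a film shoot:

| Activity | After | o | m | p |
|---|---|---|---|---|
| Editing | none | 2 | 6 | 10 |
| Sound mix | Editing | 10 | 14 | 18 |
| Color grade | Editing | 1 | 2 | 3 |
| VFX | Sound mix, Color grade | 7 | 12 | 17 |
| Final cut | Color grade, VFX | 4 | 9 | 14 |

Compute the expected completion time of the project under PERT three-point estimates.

41 days

te_Editing = (2 + 4·6 + 10)/6 = 36/6 = 6
te_Sound mix = (10 + 4·14 + 18)/6 = 84/6 = 14
te_Color grade = (1 + 4·2 + 3)/6 = 12/6 = 2
te_VFX = (7 + 4·12 + 17)/6 = 72/6 = 12
te_Final cut = (4 + 4·9 + 14)/6 = 54/6 = 9

Forward pass:
ES_Editing = 0; EF_Editing = 6
ES_Sound mix = 6; EF_Sound mix = 6+14 = 20
ES_Color grade = 6; EF_Color grade = 6+2 = 8
ES_VFX = max(EF_Sound mix=20, EF_Color grade=8) = 20; EF_VFX = 20+12 = 32
ES_Final cut = max(EF_Color grade=8, EF_VFX=32) = 32; EF_Final cut = 32+9 = 41
Expected project duration μ = 41 days. Critical path: Editing → Sound mix → VFX → Final cut.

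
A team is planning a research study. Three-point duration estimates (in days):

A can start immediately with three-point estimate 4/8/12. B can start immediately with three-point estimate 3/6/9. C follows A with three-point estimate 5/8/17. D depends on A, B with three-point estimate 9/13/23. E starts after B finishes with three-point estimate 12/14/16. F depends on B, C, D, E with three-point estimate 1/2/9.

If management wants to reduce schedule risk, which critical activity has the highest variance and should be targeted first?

te_A = (4 + 4·8 + 12)/6 = 48/6 = 8; σ²_A = ((12−4)/6)² = 1.778
te_B = (3 + 4·6 + 9)/6 = 36/6 = 6; σ²_B = ((9−3)/6)² = 1.000
te_C = (5 + 4·8 + 17)/6 = 54/6 = 9; σ²_C = ((17−5)/6)² = 4.000
te_D = (9 + 4·13 + 23)/6 = 84/6 = 14; σ²_D = ((23−9)/6)² = 5.444
te_E = (12 + 4·14 + 16)/6 = 84/6 = 14; σ²_E = ((16−12)/6)² = 0.444
te_F = (1 + 4·2 + 9)/6 = 18/6 = 3; σ²_F = ((9−1)/6)² = 1.778

Forward pass:
ES_A = 0; EF_A = 8
ES_B = 0; EF_B = 6
ES_C = 8; EF_C = 8+9 = 17
ES_D = max(EF_A=8, EF_B=6) = 8; EF_D = 8+14 = 22
ES_E = 6; EF_E = 6+14 = 20
ES_F = max(EF_B=6, EF_C=17, EF_D=22, EF_E=20) = 22; EF_F = 22+3 = 25
Expected project duration μ = 25 days. Critical path: A → D → F.

Variances on critical path: σ²_A=1.778, σ²_D=5.444, σ²_F=1.778.
Largest is σ²_D = 5.444.

D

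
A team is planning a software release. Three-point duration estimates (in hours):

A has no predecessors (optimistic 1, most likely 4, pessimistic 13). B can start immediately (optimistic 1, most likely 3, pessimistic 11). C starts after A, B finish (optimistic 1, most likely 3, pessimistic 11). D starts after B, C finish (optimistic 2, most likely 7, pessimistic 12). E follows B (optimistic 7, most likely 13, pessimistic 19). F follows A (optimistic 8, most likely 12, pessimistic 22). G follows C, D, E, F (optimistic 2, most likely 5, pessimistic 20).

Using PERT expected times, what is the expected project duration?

te_A = (1 + 4·4 + 13)/6 = 30/6 = 5
te_B = (1 + 4·3 + 11)/6 = 24/6 = 4
te_C = (1 + 4·3 + 11)/6 = 24/6 = 4
te_D = (2 + 4·7 + 12)/6 = 42/6 = 7
te_E = (7 + 4·13 + 19)/6 = 78/6 = 13
te_F = (8 + 4·12 + 22)/6 = 78/6 = 13
te_G = (2 + 4·5 + 20)/6 = 42/6 = 7

Forward pass:
ES_A = 0; EF_A = 5
ES_B = 0; EF_B = 4
ES_C = max(EF_A=5, EF_B=4) = 5; EF_C = 5+4 = 9
ES_D = max(EF_B=4, EF_C=9) = 9; EF_D = 9+7 = 16
ES_E = 4; EF_E = 4+13 = 17
ES_F = 5; EF_F = 5+13 = 18
ES_G = max(EF_C=9, EF_D=16, EF_E=17, EF_F=18) = 18; EF_G = 18+7 = 25
Expected project duration μ = 25 hours. Critical path: A → F → G.

25 hours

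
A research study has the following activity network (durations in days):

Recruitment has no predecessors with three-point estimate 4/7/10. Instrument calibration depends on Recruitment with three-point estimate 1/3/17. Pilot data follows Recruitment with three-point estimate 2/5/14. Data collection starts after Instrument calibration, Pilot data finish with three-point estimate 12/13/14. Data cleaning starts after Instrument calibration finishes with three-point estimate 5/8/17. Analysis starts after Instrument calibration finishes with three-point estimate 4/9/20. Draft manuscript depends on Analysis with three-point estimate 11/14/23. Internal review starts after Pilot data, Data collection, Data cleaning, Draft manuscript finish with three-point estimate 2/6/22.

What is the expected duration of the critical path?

45 days

te_Recruitment = (4 + 4·7 + 10)/6 = 42/6 = 7
te_Instrument calibration = (1 + 4·3 + 17)/6 = 30/6 = 5
te_Pilot data = (2 + 4·5 + 14)/6 = 36/6 = 6
te_Data collection = (12 + 4·13 + 14)/6 = 78/6 = 13
te_Data cleaning = (5 + 4·8 + 17)/6 = 54/6 = 9
te_Analysis = (4 + 4·9 + 20)/6 = 60/6 = 10
te_Draft manuscript = (11 + 4·14 + 23)/6 = 90/6 = 15
te_Internal review = (2 + 4·6 + 22)/6 = 48/6 = 8

Forward pass:
ES_Recruitment = 0; EF_Recruitment = 7
ES_Instrument calibration = 7; EF_Instrument calibration = 7+5 = 12
ES_Pilot data = 7; EF_Pilot data = 7+6 = 13
ES_Data collection = max(EF_Instrument calibration=12, EF_Pilot data=13) = 13; EF_Data collection = 13+13 = 26
ES_Data cleaning = 12; EF_Data cleaning = 12+9 = 21
ES_Analysis = 12; EF_Analysis = 12+10 = 22
ES_Draft manuscript = 22; EF_Draft manuscript = 22+15 = 37
ES_Internal review = max(EF_Pilot data=13, EF_Data collection=26, EF_Data cleaning=21, EF_Draft manuscript=37) = 37; EF_Internal review = 37+8 = 45
Expected project duration μ = 45 days. Critical path: Recruitment → Instrument calibration → Analysis → Draft manuscript → Internal review.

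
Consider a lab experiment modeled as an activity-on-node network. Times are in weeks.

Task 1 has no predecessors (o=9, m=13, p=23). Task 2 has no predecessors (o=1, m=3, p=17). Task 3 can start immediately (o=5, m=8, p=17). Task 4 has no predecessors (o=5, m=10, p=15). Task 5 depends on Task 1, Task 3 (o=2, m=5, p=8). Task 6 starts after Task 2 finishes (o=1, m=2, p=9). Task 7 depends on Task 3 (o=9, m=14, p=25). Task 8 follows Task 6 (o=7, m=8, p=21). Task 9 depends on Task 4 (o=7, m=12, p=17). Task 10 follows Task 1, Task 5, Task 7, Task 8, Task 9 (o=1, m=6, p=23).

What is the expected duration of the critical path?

te_Task 1 = (9 + 4·13 + 23)/6 = 84/6 = 14
te_Task 2 = (1 + 4·3 + 17)/6 = 30/6 = 5
te_Task 3 = (5 + 4·8 + 17)/6 = 54/6 = 9
te_Task 4 = (5 + 4·10 + 15)/6 = 60/6 = 10
te_Task 5 = (2 + 4·5 + 8)/6 = 30/6 = 5
te_Task 6 = (1 + 4·2 + 9)/6 = 18/6 = 3
te_Task 7 = (9 + 4·14 + 25)/6 = 90/6 = 15
te_Task 8 = (7 + 4·8 + 21)/6 = 60/6 = 10
te_Task 9 = (7 + 4·12 + 17)/6 = 72/6 = 12
te_Task 10 = (1 + 4·6 + 23)/6 = 48/6 = 8

Forward pass:
ES_Task 1 = 0; EF_Task 1 = 14
ES_Task 2 = 0; EF_Task 2 = 5
ES_Task 3 = 0; EF_Task 3 = 9
ES_Task 4 = 0; EF_Task 4 = 10
ES_Task 5 = max(EF_Task 1=14, EF_Task 3=9) = 14; EF_Task 5 = 14+5 = 19
ES_Task 6 = 5; EF_Task 6 = 5+3 = 8
ES_Task 7 = 9; EF_Task 7 = 9+15 = 24
ES_Task 8 = 8; EF_Task 8 = 8+10 = 18
ES_Task 9 = 10; EF_Task 9 = 10+12 = 22
ES_Task 10 = max(EF_Task 1=14, EF_Task 5=19, EF_Task 7=24, EF_Task 8=18, EF_Task 9=22) = 24; EF_Task 10 = 24+8 = 32
Expected project duration μ = 32 weeks. Critical path: Task 3 → Task 7 → Task 10.

32 weeks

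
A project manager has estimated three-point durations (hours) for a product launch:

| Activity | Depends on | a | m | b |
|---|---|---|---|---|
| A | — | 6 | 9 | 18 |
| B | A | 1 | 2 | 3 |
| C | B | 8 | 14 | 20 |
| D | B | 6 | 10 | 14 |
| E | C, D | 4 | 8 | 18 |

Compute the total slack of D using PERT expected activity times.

4 hours

te_A = (6 + 4·9 + 18)/6 = 60/6 = 10
te_B = (1 + 4·2 + 3)/6 = 12/6 = 2
te_C = (8 + 4·14 + 20)/6 = 84/6 = 14
te_D = (6 + 4·10 + 14)/6 = 60/6 = 10
te_E = (4 + 4·8 + 18)/6 = 54/6 = 9

Forward pass:
ES_A = 0; EF_A = 10
ES_B = 10; EF_B = 10+2 = 12
ES_C = 12; EF_C = 12+14 = 26
ES_D = 12; EF_D = 12+10 = 22
ES_E = max(EF_C=26, EF_D=22) = 26; EF_E = 26+9 = 35
Expected project duration μ = 35 hours. Critical path: A → B → C → E.

Backward pass:
LF_E = 35; LS_E = 35−9 = 26
LF_D = LS_E = 26; LS_D = 26−10 = 16
LF_C = LS_E = 26; LS_C = 26−14 = 12
LF_B = min(LS_C=12, LS_D=16) = 12; LS_B = 12−2 = 10
LF_A = LS_B = 10; LS_A = 10−10 = 0
Slack_D = LS_D − ES_D = 16 − 12 = 4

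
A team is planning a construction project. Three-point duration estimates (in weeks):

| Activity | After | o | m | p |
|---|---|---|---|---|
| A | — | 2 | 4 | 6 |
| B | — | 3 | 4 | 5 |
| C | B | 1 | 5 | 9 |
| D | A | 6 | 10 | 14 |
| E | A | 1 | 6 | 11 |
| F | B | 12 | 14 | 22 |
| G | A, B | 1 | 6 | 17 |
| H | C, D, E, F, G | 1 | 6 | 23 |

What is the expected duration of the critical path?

27 weeks

te_A = (2 + 4·4 + 6)/6 = 24/6 = 4
te_B = (3 + 4·4 + 5)/6 = 24/6 = 4
te_C = (1 + 4·5 + 9)/6 = 30/6 = 5
te_D = (6 + 4·10 + 14)/6 = 60/6 = 10
te_E = (1 + 4·6 + 11)/6 = 36/6 = 6
te_F = (12 + 4·14 + 22)/6 = 90/6 = 15
te_G = (1 + 4·6 + 17)/6 = 42/6 = 7
te_H = (1 + 4·6 + 23)/6 = 48/6 = 8

Forward pass:
ES_A = 0; EF_A = 4
ES_B = 0; EF_B = 4
ES_C = 4; EF_C = 4+5 = 9
ES_D = 4; EF_D = 4+10 = 14
ES_E = 4; EF_E = 4+6 = 10
ES_F = 4; EF_F = 4+15 = 19
ES_G = max(EF_A=4, EF_B=4) = 4; EF_G = 4+7 = 11
ES_H = max(EF_C=9, EF_D=14, EF_E=10, EF_F=19, EF_G=11) = 19; EF_H = 19+8 = 27
Expected project duration μ = 27 weeks. Critical path: B → F → H.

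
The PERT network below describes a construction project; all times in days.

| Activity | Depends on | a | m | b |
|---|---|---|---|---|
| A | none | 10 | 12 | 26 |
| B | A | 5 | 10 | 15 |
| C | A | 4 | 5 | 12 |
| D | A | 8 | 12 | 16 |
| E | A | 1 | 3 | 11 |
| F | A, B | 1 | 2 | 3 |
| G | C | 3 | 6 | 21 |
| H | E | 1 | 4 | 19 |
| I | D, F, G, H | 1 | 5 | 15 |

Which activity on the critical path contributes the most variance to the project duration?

te_A = (10 + 4·12 + 26)/6 = 84/6 = 14; σ²_A = ((26−10)/6)² = 7.111
te_B = (5 + 4·10 + 15)/6 = 60/6 = 10; σ²_B = ((15−5)/6)² = 2.778
te_C = (4 + 4·5 + 12)/6 = 36/6 = 6; σ²_C = ((12−4)/6)² = 1.778
te_D = (8 + 4·12 + 16)/6 = 72/6 = 12; σ²_D = ((16−8)/6)² = 1.778
te_E = (1 + 4·3 + 11)/6 = 24/6 = 4; σ²_E = ((11−1)/6)² = 2.778
te_F = (1 + 4·2 + 3)/6 = 12/6 = 2; σ²_F = ((3−1)/6)² = 0.111
te_G = (3 + 4·6 + 21)/6 = 48/6 = 8; σ²_G = ((21−3)/6)² = 9.000
te_H = (1 + 4·4 + 19)/6 = 36/6 = 6; σ²_H = ((19−1)/6)² = 9.000
te_I = (1 + 4·5 + 15)/6 = 36/6 = 6; σ²_I = ((15−1)/6)² = 5.444

Forward pass:
ES_A = 0; EF_A = 14
ES_B = 14; EF_B = 14+10 = 24
ES_C = 14; EF_C = 14+6 = 20
ES_D = 14; EF_D = 14+12 = 26
ES_E = 14; EF_E = 14+4 = 18
ES_F = max(EF_A=14, EF_B=24) = 24; EF_F = 24+2 = 26
ES_G = 20; EF_G = 20+8 = 28
ES_H = 18; EF_H = 18+6 = 24
ES_I = max(EF_D=26, EF_F=26, EF_G=28, EF_H=24) = 28; EF_I = 28+6 = 34
Expected project duration μ = 34 days. Critical path: A → C → G → I.

Variances on critical path: σ²_A=7.111, σ²_C=1.778, σ²_G=9.000, σ²_I=5.444.
Largest is σ²_G = 9.000.

G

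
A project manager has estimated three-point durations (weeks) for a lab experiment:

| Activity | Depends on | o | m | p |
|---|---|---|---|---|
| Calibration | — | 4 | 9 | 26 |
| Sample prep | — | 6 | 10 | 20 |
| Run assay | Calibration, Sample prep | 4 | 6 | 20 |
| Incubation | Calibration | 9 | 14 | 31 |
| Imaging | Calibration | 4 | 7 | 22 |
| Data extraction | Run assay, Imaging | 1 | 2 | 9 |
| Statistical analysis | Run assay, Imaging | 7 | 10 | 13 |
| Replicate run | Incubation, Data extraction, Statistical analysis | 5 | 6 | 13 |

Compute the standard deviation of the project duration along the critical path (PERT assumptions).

5.02 weeks

te_Calibration = (4 + 4·9 + 26)/6 = 66/6 = 11; σ²_Calibration = ((26−4)/6)² = 13.444
te_Sample prep = (6 + 4·10 + 20)/6 = 66/6 = 11; σ²_Sample prep = ((20−6)/6)² = 5.444
te_Run assay = (4 + 4·6 + 20)/6 = 48/6 = 8; σ²_Run assay = ((20−4)/6)² = 7.111
te_Incubation = (9 + 4·14 + 31)/6 = 96/6 = 16; σ²_Incubation = ((31−9)/6)² = 13.444
te_Imaging = (4 + 4·7 + 22)/6 = 54/6 = 9; σ²_Imaging = ((22−4)/6)² = 9.000
te_Data extraction = (1 + 4·2 + 9)/6 = 18/6 = 3; σ²_Data extraction = ((9−1)/6)² = 1.778
te_Statistical analysis = (7 + 4·10 + 13)/6 = 60/6 = 10; σ²_Statistical analysis = ((13−7)/6)² = 1.000
te_Replicate run = (5 + 4·6 + 13)/6 = 42/6 = 7; σ²_Replicate run = ((13−5)/6)² = 1.778

Forward pass:
ES_Calibration = 0; EF_Calibration = 11
ES_Sample prep = 0; EF_Sample prep = 11
ES_Run assay = max(EF_Calibration=11, EF_Sample prep=11) = 11; EF_Run assay = 11+8 = 19
ES_Incubation = 11; EF_Incubation = 11+16 = 27
ES_Imaging = 11; EF_Imaging = 11+9 = 20
ES_Data extraction = max(EF_Run assay=19, EF_Imaging=20) = 20; EF_Data extraction = 20+3 = 23
ES_Statistical analysis = max(EF_Run assay=19, EF_Imaging=20) = 20; EF_Statistical analysis = 20+10 = 30
ES_Replicate run = max(EF_Incubation=27, EF_Data extraction=23, EF_Statistical analysis=30) = 30; EF_Replicate run = 30+7 = 37
Expected project duration μ = 37 weeks. Critical path: Calibration → Imaging → Statistical analysis → Replicate run.

Variance along critical path = 13.444 + 9.000 + 1.000 + 1.778 = 25.222
σ = √25.222 = 5.022 weeks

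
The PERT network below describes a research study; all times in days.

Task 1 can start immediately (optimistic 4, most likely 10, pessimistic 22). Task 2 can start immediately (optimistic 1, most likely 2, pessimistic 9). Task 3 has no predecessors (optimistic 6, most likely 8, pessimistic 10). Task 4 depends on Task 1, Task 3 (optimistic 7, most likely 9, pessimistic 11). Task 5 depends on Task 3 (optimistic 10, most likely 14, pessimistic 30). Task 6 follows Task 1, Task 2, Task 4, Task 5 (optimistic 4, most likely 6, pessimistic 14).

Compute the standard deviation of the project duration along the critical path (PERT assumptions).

3.79 days

te_Task 1 = (4 + 4·10 + 22)/6 = 66/6 = 11; σ²_Task 1 = ((22−4)/6)² = 9.000
te_Task 2 = (1 + 4·2 + 9)/6 = 18/6 = 3; σ²_Task 2 = ((9−1)/6)² = 1.778
te_Task 3 = (6 + 4·8 + 10)/6 = 48/6 = 8; σ²_Task 3 = ((10−6)/6)² = 0.444
te_Task 4 = (7 + 4·9 + 11)/6 = 54/6 = 9; σ²_Task 4 = ((11−7)/6)² = 0.444
te_Task 5 = (10 + 4·14 + 30)/6 = 96/6 = 16; σ²_Task 5 = ((30−10)/6)² = 11.111
te_Task 6 = (4 + 4·6 + 14)/6 = 42/6 = 7; σ²_Task 6 = ((14−4)/6)² = 2.778

Forward pass:
ES_Task 1 = 0; EF_Task 1 = 11
ES_Task 2 = 0; EF_Task 2 = 3
ES_Task 3 = 0; EF_Task 3 = 8
ES_Task 4 = max(EF_Task 1=11, EF_Task 3=8) = 11; EF_Task 4 = 11+9 = 20
ES_Task 5 = 8; EF_Task 5 = 8+16 = 24
ES_Task 6 = max(EF_Task 1=11, EF_Task 2=3, EF_Task 4=20, EF_Task 5=24) = 24; EF_Task 6 = 24+7 = 31
Expected project duration μ = 31 days. Critical path: Task 3 → Task 5 → Task 6.

Variance along critical path = 0.444 + 11.111 + 2.778 = 14.333
σ = √14.333 = 3.786 days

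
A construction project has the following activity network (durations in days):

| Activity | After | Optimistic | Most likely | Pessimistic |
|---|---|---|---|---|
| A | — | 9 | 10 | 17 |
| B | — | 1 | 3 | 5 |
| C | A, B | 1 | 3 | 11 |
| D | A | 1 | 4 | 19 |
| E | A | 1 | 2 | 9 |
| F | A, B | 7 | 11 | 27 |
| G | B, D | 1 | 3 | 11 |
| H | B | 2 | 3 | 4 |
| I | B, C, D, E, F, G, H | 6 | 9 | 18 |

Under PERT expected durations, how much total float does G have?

3 days

te_A = (9 + 4·10 + 17)/6 = 66/6 = 11
te_B = (1 + 4·3 + 5)/6 = 18/6 = 3
te_C = (1 + 4·3 + 11)/6 = 24/6 = 4
te_D = (1 + 4·4 + 19)/6 = 36/6 = 6
te_E = (1 + 4·2 + 9)/6 = 18/6 = 3
te_F = (7 + 4·11 + 27)/6 = 78/6 = 13
te_G = (1 + 4·3 + 11)/6 = 24/6 = 4
te_H = (2 + 4·3 + 4)/6 = 18/6 = 3
te_I = (6 + 4·9 + 18)/6 = 60/6 = 10

Forward pass:
ES_A = 0; EF_A = 11
ES_B = 0; EF_B = 3
ES_C = max(EF_A=11, EF_B=3) = 11; EF_C = 11+4 = 15
ES_D = 11; EF_D = 11+6 = 17
ES_E = 11; EF_E = 11+3 = 14
ES_F = max(EF_A=11, EF_B=3) = 11; EF_F = 11+13 = 24
ES_G = max(EF_B=3, EF_D=17) = 17; EF_G = 17+4 = 21
ES_H = 3; EF_H = 3+3 = 6
ES_I = max(EF_B=3, EF_C=15, EF_D=17, EF_E=14, EF_F=24, EF_G=21, EF_H=6) = 24; EF_I = 24+10 = 34
Expected project duration μ = 34 days. Critical path: A → F → I.

Backward pass:
LF_I = 34; LS_I = 34−10 = 24
LF_H = LS_I = 24; LS_H = 24−3 = 21
LF_G = LS_I = 24; LS_G = 24−4 = 20
LF_F = LS_I = 24; LS_F = 24−13 = 11
LF_E = LS_I = 24; LS_E = 24−3 = 21
LF_D = min(LS_G=20, LS_I=24) = 20; LS_D = 20−6 = 14
LF_C = LS_I = 24; LS_C = 24−4 = 20
LF_B = min(LS_C=20, LS_F=11, LS_G=20, LS_H=21, LS_I=24) = 11; LS_B = 11−3 = 8
LF_A = min(LS_C=20, LS_D=14, LS_E=21, LS_F=11) = 11; LS_A = 11−11 = 0
Slack_G = LS_G − ES_G = 20 − 17 = 3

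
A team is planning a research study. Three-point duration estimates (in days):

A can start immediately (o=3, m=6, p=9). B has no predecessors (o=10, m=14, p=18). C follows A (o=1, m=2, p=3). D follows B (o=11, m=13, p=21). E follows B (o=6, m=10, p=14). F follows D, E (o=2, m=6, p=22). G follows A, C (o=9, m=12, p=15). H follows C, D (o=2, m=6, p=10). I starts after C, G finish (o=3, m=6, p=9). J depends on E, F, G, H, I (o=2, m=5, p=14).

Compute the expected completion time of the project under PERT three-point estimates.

te_A = (3 + 4·6 + 9)/6 = 36/6 = 6
te_B = (10 + 4·14 + 18)/6 = 84/6 = 14
te_C = (1 + 4·2 + 3)/6 = 12/6 = 2
te_D = (11 + 4·13 + 21)/6 = 84/6 = 14
te_E = (6 + 4·10 + 14)/6 = 60/6 = 10
te_F = (2 + 4·6 + 22)/6 = 48/6 = 8
te_G = (9 + 4·12 + 15)/6 = 72/6 = 12
te_H = (2 + 4·6 + 10)/6 = 36/6 = 6
te_I = (3 + 4·6 + 9)/6 = 36/6 = 6
te_J = (2 + 4·5 + 14)/6 = 36/6 = 6

Forward pass:
ES_A = 0; EF_A = 6
ES_B = 0; EF_B = 14
ES_C = 6; EF_C = 6+2 = 8
ES_D = 14; EF_D = 14+14 = 28
ES_E = 14; EF_E = 14+10 = 24
ES_F = max(EF_D=28, EF_E=24) = 28; EF_F = 28+8 = 36
ES_G = max(EF_A=6, EF_C=8) = 8; EF_G = 8+12 = 20
ES_H = max(EF_C=8, EF_D=28) = 28; EF_H = 28+6 = 34
ES_I = max(EF_C=8, EF_G=20) = 20; EF_I = 20+6 = 26
ES_J = max(EF_E=24, EF_F=36, EF_G=20, EF_H=34, EF_I=26) = 36; EF_J = 36+6 = 42
Expected project duration μ = 42 days. Critical path: B → D → F → J.

42 days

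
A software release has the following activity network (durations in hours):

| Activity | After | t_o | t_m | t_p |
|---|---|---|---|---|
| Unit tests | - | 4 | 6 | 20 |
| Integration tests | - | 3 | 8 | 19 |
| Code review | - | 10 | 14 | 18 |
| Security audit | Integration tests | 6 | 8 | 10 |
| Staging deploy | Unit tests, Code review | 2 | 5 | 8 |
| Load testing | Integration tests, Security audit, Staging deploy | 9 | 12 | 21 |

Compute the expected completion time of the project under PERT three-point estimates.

32 hours

te_Unit tests = (4 + 4·6 + 20)/6 = 48/6 = 8
te_Integration tests = (3 + 4·8 + 19)/6 = 54/6 = 9
te_Code review = (10 + 4·14 + 18)/6 = 84/6 = 14
te_Security audit = (6 + 4·8 + 10)/6 = 48/6 = 8
te_Staging deploy = (2 + 4·5 + 8)/6 = 30/6 = 5
te_Load testing = (9 + 4·12 + 21)/6 = 78/6 = 13

Forward pass:
ES_Unit tests = 0; EF_Unit tests = 8
ES_Integration tests = 0; EF_Integration tests = 9
ES_Code review = 0; EF_Code review = 14
ES_Security audit = 9; EF_Security audit = 9+8 = 17
ES_Staging deploy = max(EF_Unit tests=8, EF_Code review=14) = 14; EF_Staging deploy = 14+5 = 19
ES_Load testing = max(EF_Integration tests=9, EF_Security audit=17, EF_Staging deploy=19) = 19; EF_Load testing = 19+13 = 32
Expected project duration μ = 32 hours. Critical path: Code review → Staging deploy → Load testing.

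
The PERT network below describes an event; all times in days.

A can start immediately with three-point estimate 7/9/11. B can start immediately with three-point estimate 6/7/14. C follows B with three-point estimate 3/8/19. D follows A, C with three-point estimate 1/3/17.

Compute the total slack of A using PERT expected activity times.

te_A = (7 + 4·9 + 11)/6 = 54/6 = 9
te_B = (6 + 4·7 + 14)/6 = 48/6 = 8
te_C = (3 + 4·8 + 19)/6 = 54/6 = 9
te_D = (1 + 4·3 + 17)/6 = 30/6 = 5

Forward pass:
ES_A = 0; EF_A = 9
ES_B = 0; EF_B = 8
ES_C = 8; EF_C = 8+9 = 17
ES_D = max(EF_A=9, EF_C=17) = 17; EF_D = 17+5 = 22
Expected project duration μ = 22 days. Critical path: B → C → D.

Backward pass:
LF_D = 22; LS_D = 22−5 = 17
LF_C = LS_D = 17; LS_C = 17−9 = 8
LF_B = LS_C = 8; LS_B = 8−8 = 0
LF_A = LS_D = 17; LS_A = 17−9 = 8
Slack_A = LS_A − ES_A = 8 − 0 = 8

8 days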